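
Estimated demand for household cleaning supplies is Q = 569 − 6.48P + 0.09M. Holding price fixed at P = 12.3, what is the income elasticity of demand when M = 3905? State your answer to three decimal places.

At P = 12.3, M = 3905: Q = 840.746.
Holding P constant, ∂Q/∂M = 0.09.
η_M = (∂Q/∂M)·(M/Q) = 0.09 × (3905/840.746) = 0.418.

0.418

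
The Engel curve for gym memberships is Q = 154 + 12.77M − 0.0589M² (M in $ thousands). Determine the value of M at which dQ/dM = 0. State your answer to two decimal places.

108.40

dQ/dM = 12.77 − 0.1178M.
The good is inferior where dQ/dM < 0. Setting dQ/dM = 0 gives M = 12.77 / 0.1178 = 108.40.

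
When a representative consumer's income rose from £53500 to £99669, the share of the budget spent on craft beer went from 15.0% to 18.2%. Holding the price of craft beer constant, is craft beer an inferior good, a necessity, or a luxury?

The budget share rises as income rises, so η > 1.

luxury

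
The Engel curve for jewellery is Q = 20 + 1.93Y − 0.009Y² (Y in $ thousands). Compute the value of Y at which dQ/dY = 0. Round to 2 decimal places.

dQ/dY = 1.93 − 0.018Y.
The good is inferior where dQ/dY < 0. Setting dQ/dY = 0 gives Y = 1.93 / 0.018 = 107.22.

107.22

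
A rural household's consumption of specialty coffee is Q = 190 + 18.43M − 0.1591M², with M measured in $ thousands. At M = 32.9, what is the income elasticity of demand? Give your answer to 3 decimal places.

At M = 32.9: Q = 624.1356.
dQ/dM = 18.43 − 0.3182M = 7.96122.
η = (dQ/dM)·(M/Q) = 7.96122 × (32.9/624.1356) = 0.420.

0.420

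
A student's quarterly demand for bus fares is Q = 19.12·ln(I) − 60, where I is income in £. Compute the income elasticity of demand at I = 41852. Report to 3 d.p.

0.133

At I = 41852: Q = 143.473.
dQ/dI = 19.12/I = 0.000456848 at this income.
η = (dQ/dI)·(I/Q) = 0.000456848 × (41852/143.473) = 0.133.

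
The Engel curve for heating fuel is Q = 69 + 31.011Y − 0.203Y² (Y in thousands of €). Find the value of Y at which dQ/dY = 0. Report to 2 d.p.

76.38

dQ/dY = 31.011 − 0.406Y.
The good is inferior where dQ/dY < 0. Setting dQ/dY = 0 gives Y = 31.011 / 0.406 = 76.38.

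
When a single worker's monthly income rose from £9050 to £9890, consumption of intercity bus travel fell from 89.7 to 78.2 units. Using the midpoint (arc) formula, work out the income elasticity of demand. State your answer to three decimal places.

ΔQ = 78.2 − 89.7 = -11.5; midpoint Q̄ = (89.7 + 78.2)/2 = 83.95.
ΔI = 9890 − 9050 = 840; midpoint Ī = (9050 + 9890)/2 = 9470.
η = (ΔQ/Q̄) ÷ (ΔI/Ī) = (-11.5/83.95) ÷ (840/9470) = -1.544.

-1.544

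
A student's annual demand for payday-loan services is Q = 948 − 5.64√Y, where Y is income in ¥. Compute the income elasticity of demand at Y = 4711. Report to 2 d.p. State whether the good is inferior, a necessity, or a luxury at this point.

-0.35 (inferior good)

At Y = 4711: Q = 560.889.
dQ/dY = -5.64/(2√Y) = -0.0410859 at this income.
η = (dQ/dY)·(Y/Q) = -0.0410859 × (4711/560.889) = -0.35.
Since η < 0, the good is an inferior good.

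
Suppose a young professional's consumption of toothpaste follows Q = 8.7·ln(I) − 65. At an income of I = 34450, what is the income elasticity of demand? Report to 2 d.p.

0.34

At I = 34450: Q = 25.891.
dQ/dI = 8.7/I = 0.00025254 at this income.
η = (dQ/dI)·(I/Q) = 0.00025254 × (34450/25.891) = 0.34.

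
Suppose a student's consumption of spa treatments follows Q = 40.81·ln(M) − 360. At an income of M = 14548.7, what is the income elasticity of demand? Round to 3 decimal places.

At M = 14548.7: Q = 31.174.
dQ/dM = 40.81/M = 0.00280506 at this income.
η = (dQ/dM)·(M/Q) = 0.00280506 × (14548.7/31.174) = 1.309.

1.309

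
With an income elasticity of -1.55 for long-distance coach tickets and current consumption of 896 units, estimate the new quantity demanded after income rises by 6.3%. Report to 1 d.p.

%ΔQ ≈ η × %ΔI = -1.55 × 6.3% = -9.765%.
New Q ≈ 896 × (1 − 0.09765) = 808.5.

808.5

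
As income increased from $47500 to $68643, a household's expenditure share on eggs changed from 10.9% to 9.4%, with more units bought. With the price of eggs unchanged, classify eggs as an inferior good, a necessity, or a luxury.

necessity

Quantity rises but the budget share falls as income rises, so 0 < η < 1.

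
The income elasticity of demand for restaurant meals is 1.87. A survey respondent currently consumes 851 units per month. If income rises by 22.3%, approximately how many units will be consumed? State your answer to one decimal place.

%ΔQ ≈ η × %ΔI = 1.87 × 22.3% = 41.701%.
New Q ≈ 851 × (1 + 0.41701) = 1205.9.

1205.9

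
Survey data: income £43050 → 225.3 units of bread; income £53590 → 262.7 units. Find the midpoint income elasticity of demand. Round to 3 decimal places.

ΔQ = 262.7 − 225.3 = 37.4; midpoint Q̄ = (225.3 + 262.7)/2 = 244.
ΔI = 53590 − 43050 = 10540; midpoint Ī = (43050 + 53590)/2 = 48320.
η = (ΔQ/Q̄) ÷ (ΔI/Ī) = (37.4/244) ÷ (10540/48320) = 0.703.

0.703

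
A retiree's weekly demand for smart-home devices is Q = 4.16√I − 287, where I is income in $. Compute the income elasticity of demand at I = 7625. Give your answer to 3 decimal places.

2.382

At I = 7625: Q = 76.256.
dQ/dI = 4.16/(2√I) = 0.0238201 at this income.
η = (dQ/dI)·(I/Q) = 0.0238201 × (7625/76.256) = 2.382.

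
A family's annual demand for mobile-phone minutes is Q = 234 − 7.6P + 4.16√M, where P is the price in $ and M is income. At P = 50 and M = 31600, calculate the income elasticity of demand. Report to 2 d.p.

0.62

At P = 50, M = 31600: Q = 593.498.
Holding P constant, ∂Q/∂M = 4.16/(2√M) = 0.0117009.
η_M = (∂Q/∂M)·(M/Q) = 0.0117009 × (31600/593.498) = 0.62.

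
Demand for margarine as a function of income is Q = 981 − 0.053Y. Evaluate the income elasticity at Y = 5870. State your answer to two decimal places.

At Y = 5870: Q = 669.890.
dQ/dY = −0.053.
η = (dQ/dY)·(Y/Q) = -0.053 × (5870/669.890) = -0.46.

-0.46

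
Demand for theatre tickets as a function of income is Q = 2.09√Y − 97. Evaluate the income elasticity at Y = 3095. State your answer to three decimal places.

3.017

At Y = 3095: Q = 19.272.
dQ/dY = 2.09/(2√Y) = 0.0187839 at this income.
η = (dQ/dY)·(Y/Q) = 0.0187839 × (3095/19.272) = 3.017.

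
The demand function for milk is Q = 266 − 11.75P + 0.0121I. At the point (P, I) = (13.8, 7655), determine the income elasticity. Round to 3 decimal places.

At P = 13.8, I = 7655: Q = 196.476.
Holding P constant, ∂Q/∂I = 0.0121.
η_I = (∂Q/∂I)·(I/Q) = 0.0121 × (7655/196.476) = 0.471.

0.471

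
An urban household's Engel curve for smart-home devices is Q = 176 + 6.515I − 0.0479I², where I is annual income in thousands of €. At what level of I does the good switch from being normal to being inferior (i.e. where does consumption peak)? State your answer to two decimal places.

68.01

dQ/dI = 6.515 − 0.0958I.
The good is inferior where dQ/dI < 0. Setting dQ/dI = 0 gives I = 6.515 / 0.0958 = 68.01.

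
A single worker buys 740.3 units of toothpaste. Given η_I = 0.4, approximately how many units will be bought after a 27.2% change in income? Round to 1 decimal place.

%ΔQ ≈ η × %ΔI = 0.4 × 27.2% = 10.88%.
New Q ≈ 740.3 × (1 + 0.1088) = 820.8.

820.8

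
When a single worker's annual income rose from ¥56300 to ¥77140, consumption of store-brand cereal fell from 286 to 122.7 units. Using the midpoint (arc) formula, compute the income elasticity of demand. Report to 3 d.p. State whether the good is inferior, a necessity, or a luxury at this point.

-2.558 (inferior good)

ΔQ = 122.7 − 286 = -163.3; midpoint Q̄ = (286 + 122.7)/2 = 204.35.
ΔI = 77140 − 56300 = 20840; midpoint Ī = (56300 + 77140)/2 = 66720.
η = (ΔQ/Q̄) ÷ (ΔI/Ī) = (-163.3/204.35) ÷ (20840/66720) = -2.558.
η < 0 ⇒ inferior good.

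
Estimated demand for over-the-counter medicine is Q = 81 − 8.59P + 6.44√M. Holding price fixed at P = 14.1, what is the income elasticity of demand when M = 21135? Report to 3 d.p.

0.522

At P = 14.1, M = 21135: Q = 896.121.
Holding P constant, ∂Q/∂M = 6.44/(2√M) = 0.022149.
η_M = (∂Q/∂M)·(M/Q) = 0.022149 × (21135/896.121) = 0.522.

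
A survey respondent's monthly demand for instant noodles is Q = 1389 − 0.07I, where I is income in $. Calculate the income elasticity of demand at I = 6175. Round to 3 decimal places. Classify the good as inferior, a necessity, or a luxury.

At I = 6175: Q = 956.750.
dQ/dI = −0.07.
η = (dQ/dI)·(I/Q) = -0.07 × (6175/956.750) = -0.452.
Since η < 0, the good is an inferior good.

-0.452 (inferior good)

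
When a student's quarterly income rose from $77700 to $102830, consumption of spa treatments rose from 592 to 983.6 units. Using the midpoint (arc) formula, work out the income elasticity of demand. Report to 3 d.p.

ΔQ = 983.6 − 592 = 391.6; midpoint Q̄ = (592 + 983.6)/2 = 787.8.
ΔI = 102830 − 77700 = 25130; midpoint Ī = (77700 + 102830)/2 = 90265.
η = (ΔQ/Q̄) ÷ (ΔI/Ī) = (391.6/787.8) ÷ (25130/90265) = 1.785.

1.785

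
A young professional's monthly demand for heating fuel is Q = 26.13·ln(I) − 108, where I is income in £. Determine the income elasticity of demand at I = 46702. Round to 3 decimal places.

At I = 46702: Q = 172.938.
dQ/dI = 26.13/I = 0.000559505 at this income.
η = (dQ/dI)·(I/Q) = 0.000559505 × (46702/172.938) = 0.151.

0.151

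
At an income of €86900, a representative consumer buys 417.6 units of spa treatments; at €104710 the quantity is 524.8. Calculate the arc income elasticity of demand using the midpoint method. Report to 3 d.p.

1.224

ΔQ = 524.8 − 417.6 = 107.2; midpoint Q̄ = (417.6 + 524.8)/2 = 471.2.
ΔI = 104710 − 86900 = 17810; midpoint Ī = (86900 + 104710)/2 = 95805.
η = (ΔQ/Q̄) ÷ (ΔI/Ī) = (107.2/471.2) ÷ (17810/95805) = 1.224.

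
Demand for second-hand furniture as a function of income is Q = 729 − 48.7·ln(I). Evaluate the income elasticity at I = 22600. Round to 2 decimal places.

At I = 22600: Q = 240.748.
dQ/dI = -48.7/I = -0.00215487 at this income.
η = (dQ/dI)·(I/Q) = -0.00215487 × (22600/240.748) = -0.20.

-0.20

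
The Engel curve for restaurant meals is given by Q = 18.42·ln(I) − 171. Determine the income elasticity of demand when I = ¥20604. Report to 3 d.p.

At I = 20604: Q = 11.970.
dQ/dI = 18.42/I = 0.000894001 at this income.
η = (dQ/dI)·(I/Q) = 0.000894001 × (20604/11.970) = 1.539.

1.539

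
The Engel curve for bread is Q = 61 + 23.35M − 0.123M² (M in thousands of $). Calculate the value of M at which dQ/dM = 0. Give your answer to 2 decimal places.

dQ/dM = 23.35 − 0.246M.
The good is inferior where dQ/dM < 0. Setting dQ/dM = 0 gives M = 23.35 / 0.246 = 94.92.

94.92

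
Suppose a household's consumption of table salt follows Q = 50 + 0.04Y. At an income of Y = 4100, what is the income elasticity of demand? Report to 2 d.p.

At Y = 4100: Q = 214.000.
dQ/dY = 0.04.
η = (dQ/dY)·(Y/Q) = 0.04 × (4100/214.000) = 0.77.

0.77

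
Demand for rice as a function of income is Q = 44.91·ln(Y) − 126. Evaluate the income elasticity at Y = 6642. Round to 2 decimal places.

At Y = 6642: Q = 269.260.
dQ/dY = 44.91/Y = 0.00676152 at this income.
η = (dQ/dY)·(Y/Q) = 0.00676152 × (6642/269.260) = 0.17.

0.17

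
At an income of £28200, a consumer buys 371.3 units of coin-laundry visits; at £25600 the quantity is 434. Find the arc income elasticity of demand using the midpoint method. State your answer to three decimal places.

-1.611

ΔQ = 434 − 371.3 = 62.7; midpoint Q̄ = (371.3 + 434)/2 = 402.65.
ΔI = 25600 − 28200 = -2600; midpoint Ī = (28200 + 25600)/2 = 26900.
η = (ΔQ/Q̄) ÷ (ΔI/Ī) = (62.7/402.65) ÷ (-2600/26900) = -1.611.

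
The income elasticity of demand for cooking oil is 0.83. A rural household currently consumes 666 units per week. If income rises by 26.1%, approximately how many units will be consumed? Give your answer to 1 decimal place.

810.3

%ΔQ ≈ η × %ΔI = 0.83 × 26.1% = 21.663%.
New Q ≈ 666 × (1 + 0.21663) = 810.3.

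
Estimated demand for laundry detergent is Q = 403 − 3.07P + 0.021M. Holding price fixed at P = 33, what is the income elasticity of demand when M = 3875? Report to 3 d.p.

0.212

At P = 33, M = 3875: Q = 383.065.
Holding P constant, ∂Q/∂M = 0.021.
η_M = (∂Q/∂M)·(M/Q) = 0.021 × (3875/383.065) = 0.212.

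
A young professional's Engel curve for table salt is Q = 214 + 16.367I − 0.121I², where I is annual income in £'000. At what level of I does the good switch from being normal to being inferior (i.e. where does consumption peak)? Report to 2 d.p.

dQ/dI = 16.367 − 0.242I.
The good is inferior where dQ/dI < 0. Setting dQ/dI = 0 gives I = 16.367 / 0.242 = 67.63.

67.63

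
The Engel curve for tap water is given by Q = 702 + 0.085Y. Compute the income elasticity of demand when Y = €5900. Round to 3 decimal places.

At Y = 5900: Q = 1203.500.
dQ/dY = 0.085.
η = (dQ/dY)·(Y/Q) = 0.085 × (5900/1203.500) = 0.417.

0.417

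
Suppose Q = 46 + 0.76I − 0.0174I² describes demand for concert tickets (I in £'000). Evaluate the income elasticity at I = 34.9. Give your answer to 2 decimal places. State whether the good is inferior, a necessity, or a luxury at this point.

At I = 34.9: Q = 51.3306.
dQ/dI = 0.76 − 0.0348I = -0.45452.
η = (dQ/dI)·(I/Q) = -0.45452 × (34.9/51.3306) = -0.31.
η < 0 ⇒ inferior good.

-0.31 (inferior good)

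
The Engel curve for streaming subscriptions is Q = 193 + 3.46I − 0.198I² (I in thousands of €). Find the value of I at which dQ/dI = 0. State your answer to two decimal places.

8.74

dQ/dI = 3.46 − 0.396I.
The good is inferior where dQ/dI < 0. Setting dQ/dI = 0 gives I = 3.46 / 0.396 = 8.74.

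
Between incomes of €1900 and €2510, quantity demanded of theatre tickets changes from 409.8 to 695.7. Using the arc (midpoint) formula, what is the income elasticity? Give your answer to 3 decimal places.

1.870

ΔQ = 695.7 − 409.8 = 285.9; midpoint Q̄ = (409.8 + 695.7)/2 = 552.75.
ΔI = 2510 − 1900 = 610; midpoint Ī = (1900 + 2510)/2 = 2205.
η = (ΔQ/Q̄) ÷ (ΔI/Ī) = (285.9/552.75) ÷ (610/2205) = 1.870.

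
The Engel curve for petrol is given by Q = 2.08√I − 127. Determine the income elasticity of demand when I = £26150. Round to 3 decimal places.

0.803

At I = 26150: Q = 209.356.
dQ/dI = 2.08/(2√I) = 0.00643128 at this income.
η = (dQ/dI)·(I/Q) = 0.00643128 × (26150/209.356) = 0.803.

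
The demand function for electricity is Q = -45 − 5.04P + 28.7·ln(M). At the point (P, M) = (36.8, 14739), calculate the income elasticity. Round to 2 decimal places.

At P = 36.8, M = 14739: Q = 44.998.
Holding P constant, ∂Q/∂M = 28.7/M = 0.00194721.
η_M = (∂Q/∂M)·(M/Q) = 0.00194721 × (14739/44.998) = 0.64.

0.64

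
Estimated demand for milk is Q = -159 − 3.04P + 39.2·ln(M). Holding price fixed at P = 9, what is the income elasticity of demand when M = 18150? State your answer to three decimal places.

0.198

At P = 9, M = 18150: Q = 198.052.
Holding P constant, ∂Q/∂M = 39.2/M = 0.00215978.
η_M = (∂Q/∂M)·(M/Q) = 0.00215978 × (18150/198.052) = 0.198.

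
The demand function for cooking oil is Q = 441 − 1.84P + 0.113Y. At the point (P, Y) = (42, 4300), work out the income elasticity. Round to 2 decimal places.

0.57

At P = 42, Y = 4300: Q = 849.620.
Holding P constant, ∂Q/∂Y = 0.113.
η_Y = (∂Q/∂Y)·(Y/Q) = 0.113 × (4300/849.620) = 0.57.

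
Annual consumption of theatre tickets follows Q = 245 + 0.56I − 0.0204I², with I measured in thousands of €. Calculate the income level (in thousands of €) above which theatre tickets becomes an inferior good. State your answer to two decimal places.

13.73

dQ/dI = 0.56 − 0.0408I.
The good is inferior where dQ/dI < 0. Setting dQ/dI = 0 gives I = 0.56 / 0.0408 = 13.73.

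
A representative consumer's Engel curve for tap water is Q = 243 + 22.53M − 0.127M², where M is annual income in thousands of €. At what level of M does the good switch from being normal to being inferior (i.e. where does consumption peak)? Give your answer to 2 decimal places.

dQ/dM = 22.53 − 0.254M.
The good is inferior where dQ/dM < 0. Setting dQ/dM = 0 gives M = 22.53 / 0.254 = 88.70.

88.70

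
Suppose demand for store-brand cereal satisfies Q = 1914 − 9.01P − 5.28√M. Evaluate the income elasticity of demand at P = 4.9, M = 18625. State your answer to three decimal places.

-0.313

At P = 4.9, M = 18625: Q = 1149.271.
Holding P constant, ∂Q/∂M = -5.28/(2√M) = -0.0193444.
η_M = (∂Q/∂M)·(M/Q) = -0.0193444 × (18625/1149.271) = -0.313.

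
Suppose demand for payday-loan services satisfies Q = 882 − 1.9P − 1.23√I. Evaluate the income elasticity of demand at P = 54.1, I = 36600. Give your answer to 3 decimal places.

-0.216

At P = 54.1, I = 36600: Q = 543.897.
Holding P constant, ∂Q/∂I = -1.23/(2√I) = -0.00321466.
η_I = (∂Q/∂I)·(I/Q) = -0.00321466 × (36600/543.897) = -0.216.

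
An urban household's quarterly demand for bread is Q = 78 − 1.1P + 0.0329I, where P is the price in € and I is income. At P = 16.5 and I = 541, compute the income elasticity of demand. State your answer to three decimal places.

At P = 16.5, I = 541: Q = 77.649.
Holding P constant, ∂Q/∂I = 0.0329.
η_I = (∂Q/∂I)·(I/Q) = 0.0329 × (541/77.649) = 0.229.

0.229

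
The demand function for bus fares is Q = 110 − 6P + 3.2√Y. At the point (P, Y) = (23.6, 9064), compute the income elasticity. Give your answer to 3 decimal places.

At P = 23.6, Y = 9064: Q = 273.056.
Holding P constant, ∂Q/∂Y = 3.2/(2√Y) = 0.0168058.
η_Y = (∂Q/∂Y)·(Y/Q) = 0.0168058 × (9064/273.056) = 0.558.

0.558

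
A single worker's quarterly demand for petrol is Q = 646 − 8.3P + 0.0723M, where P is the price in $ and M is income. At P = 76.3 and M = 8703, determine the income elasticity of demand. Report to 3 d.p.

0.980

At P = 76.3, M = 8703: Q = 641.937.
Holding P constant, ∂Q/∂M = 0.0723.
η_M = (∂Q/∂M)·(M/Q) = 0.0723 × (8703/641.937) = 0.980.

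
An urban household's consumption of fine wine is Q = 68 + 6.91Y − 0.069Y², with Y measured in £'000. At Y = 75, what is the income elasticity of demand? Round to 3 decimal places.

At Y = 75: Q = 198.1250.
dQ/dY = 6.91 − 0.138Y = -3.44000.
η = (dQ/dY)·(Y/Q) = -3.44000 × (75/198.1250) = -1.302.

-1.302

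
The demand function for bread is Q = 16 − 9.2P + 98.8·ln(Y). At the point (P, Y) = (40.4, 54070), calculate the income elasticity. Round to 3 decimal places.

At P = 40.4, Y = 54070: Q = 721.046.
Holding P constant, ∂Q/∂Y = 98.8/Y = 0.00182726.
η_Y = (∂Q/∂Y)·(Y/Q) = 0.00182726 × (54070/721.046) = 0.137.

0.137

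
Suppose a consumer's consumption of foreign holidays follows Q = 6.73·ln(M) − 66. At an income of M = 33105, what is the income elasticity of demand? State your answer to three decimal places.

At M = 33105: Q = 4.042.
dQ/dM = 6.73/M = 0.000203293 at this income.
η = (dQ/dM)·(M/Q) = 0.000203293 × (33105/4.042) = 1.665.

1.665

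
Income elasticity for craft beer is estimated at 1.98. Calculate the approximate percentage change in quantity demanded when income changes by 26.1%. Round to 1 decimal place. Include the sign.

%ΔQ ≈ η × %ΔI = 1.98 × 26.1% = 51.7%.

51.7%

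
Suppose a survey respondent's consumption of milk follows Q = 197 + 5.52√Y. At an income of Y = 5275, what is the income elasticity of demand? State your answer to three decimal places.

0.335

At Y = 5275: Q = 597.913.
dQ/dY = 5.52/(2√Y) = 0.0380012 at this income.
η = (dQ/dY)·(Y/Q) = 0.0380012 × (5275/597.913) = 0.335.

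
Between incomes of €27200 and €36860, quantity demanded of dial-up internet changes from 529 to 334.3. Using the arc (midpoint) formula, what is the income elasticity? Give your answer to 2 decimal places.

ΔQ = 334.3 − 529 = -194.7; midpoint Q̄ = (529 + 334.3)/2 = 431.65.
ΔI = 36860 − 27200 = 9660; midpoint Ī = (27200 + 36860)/2 = 32030.
η = (ΔQ/Q̄) ÷ (ΔI/Ī) = (-194.7/431.65) ÷ (9660/32030) = -1.50.

-1.50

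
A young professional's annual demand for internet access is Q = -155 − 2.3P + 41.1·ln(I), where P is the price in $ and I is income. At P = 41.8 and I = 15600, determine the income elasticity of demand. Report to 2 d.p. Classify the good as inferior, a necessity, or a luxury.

At P = 41.8, I = 15600: Q = 145.682.
Holding P constant, ∂Q/∂I = 41.1/I = 0.00263462.
η_I = (∂Q/∂I)·(I/Q) = 0.00263462 × (15600/145.682) = 0.28.
Since 0 < η < 1, this is a necessity.

0.28 (necessity)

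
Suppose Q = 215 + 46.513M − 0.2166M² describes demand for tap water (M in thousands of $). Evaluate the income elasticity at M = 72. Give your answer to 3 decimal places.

0.452

At M = 72: Q = 2441.0816.
dQ/dM = 46.513 − 0.4332M = 15.32260.
η = (dQ/dM)·(M/Q) = 15.32260 × (72/2441.0816) = 0.452.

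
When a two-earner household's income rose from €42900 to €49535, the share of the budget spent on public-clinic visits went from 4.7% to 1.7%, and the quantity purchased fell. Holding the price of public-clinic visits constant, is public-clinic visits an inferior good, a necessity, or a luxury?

inferior good

Quantity demanded falls as income rises, so η < 0.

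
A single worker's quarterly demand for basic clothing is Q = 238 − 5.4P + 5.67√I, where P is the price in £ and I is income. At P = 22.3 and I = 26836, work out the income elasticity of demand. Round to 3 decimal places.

At P = 22.3, I = 26836: Q = 1046.422.
Holding P constant, ∂Q/∂I = 5.67/(2√I) = 0.0173059.
η_I = (∂Q/∂I)·(I/Q) = 0.0173059 × (26836/1046.422) = 0.444.

0.444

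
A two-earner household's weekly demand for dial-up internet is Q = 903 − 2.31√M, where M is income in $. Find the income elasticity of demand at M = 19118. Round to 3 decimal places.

At M = 19118: Q = 583.601.
dQ/dM = -2.31/(2√M) = -0.00835335 at this income.
η = (dQ/dM)·(M/Q) = -0.00835335 × (19118/583.601) = -0.274.

-0.274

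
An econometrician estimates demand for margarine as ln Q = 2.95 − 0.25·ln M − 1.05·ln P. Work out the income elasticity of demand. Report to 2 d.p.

-0.25

In a log-linear demand, the coefficient on ln M is the income elasticity.
So η = -0.25.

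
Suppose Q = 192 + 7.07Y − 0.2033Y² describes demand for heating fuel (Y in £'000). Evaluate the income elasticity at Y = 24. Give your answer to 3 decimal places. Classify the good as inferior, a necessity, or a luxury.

-0.264 (inferior good)

At Y = 24: Q = 244.5792.
dQ/dY = 7.07 − 0.4066Y = -2.68840.
η = (dQ/dY)·(Y/Q) = -2.68840 × (24/244.5792) = -0.264.
η < 0 ⇒ inferior good.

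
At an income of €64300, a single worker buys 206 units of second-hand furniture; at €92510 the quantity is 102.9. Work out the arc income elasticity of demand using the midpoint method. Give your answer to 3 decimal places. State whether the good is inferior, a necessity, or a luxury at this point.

ΔQ = 102.9 − 206 = -103.1; midpoint Q̄ = (206 + 102.9)/2 = 154.45.
ΔI = 92510 − 64300 = 28210; midpoint Ī = (64300 + 92510)/2 = 78405.
η = (ΔQ/Q̄) ÷ (ΔI/Ī) = (-103.1/154.45) ÷ (28210/78405) = -1.855.
η < 0 ⇒ inferior good.

-1.855 (inferior good)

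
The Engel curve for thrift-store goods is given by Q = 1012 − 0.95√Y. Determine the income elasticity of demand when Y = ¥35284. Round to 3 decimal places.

At Y = 35284: Q = 833.552.
dQ/dY = -0.95/(2√Y) = -0.00252874 at this income.
η = (dQ/dY)·(Y/Q) = -0.00252874 × (35284/833.552) = -0.107.

-0.107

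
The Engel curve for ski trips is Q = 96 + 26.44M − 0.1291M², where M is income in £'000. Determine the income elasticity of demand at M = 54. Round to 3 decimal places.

At M = 54: Q = 1147.3044.
dQ/dM = 26.44 − 0.2582M = 12.49720.
η = (dQ/dM)·(M/Q) = 12.49720 × (54/1147.3044) = 0.588.

0.588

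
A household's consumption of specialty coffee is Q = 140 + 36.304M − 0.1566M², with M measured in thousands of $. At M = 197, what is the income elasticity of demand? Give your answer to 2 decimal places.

At M = 197: Q = 1214.3986.
dQ/dM = 36.304 − 0.3132M = -25.39640.
η = (dQ/dM)·(M/Q) = -25.39640 × (197/1214.3986) = -4.12.

-4.12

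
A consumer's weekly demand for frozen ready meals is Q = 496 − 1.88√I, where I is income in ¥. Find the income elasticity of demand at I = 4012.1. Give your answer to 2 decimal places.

At I = 4012.1: Q = 376.919.
dQ/dI = -1.88/(2√I) = -0.0148403 at this income.
η = (dQ/dI)·(I/Q) = -0.0148403 × (4012.1/376.919) = -0.16.

-0.16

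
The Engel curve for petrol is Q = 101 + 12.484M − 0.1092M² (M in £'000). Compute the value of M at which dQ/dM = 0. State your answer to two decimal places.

57.16

dQ/dM = 12.484 − 0.2184M.
The good is inferior where dQ/dM < 0. Setting dQ/dM = 0 gives M = 12.484 / 0.2184 = 57.16.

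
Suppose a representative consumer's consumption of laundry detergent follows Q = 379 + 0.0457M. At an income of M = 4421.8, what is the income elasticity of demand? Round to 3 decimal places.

0.348

At M = 4421.8: Q = 581.076.
dQ/dM = 0.0457.
η = (dQ/dM)·(M/Q) = 0.0457 × (4421.8/581.076) = 0.348.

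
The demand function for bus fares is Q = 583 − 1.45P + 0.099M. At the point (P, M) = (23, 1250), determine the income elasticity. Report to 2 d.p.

0.18

At P = 23, M = 1250: Q = 673.400.
Holding P constant, ∂Q/∂M = 0.099.
η_M = (∂Q/∂M)·(M/Q) = 0.099 × (1250/673.400) = 0.18.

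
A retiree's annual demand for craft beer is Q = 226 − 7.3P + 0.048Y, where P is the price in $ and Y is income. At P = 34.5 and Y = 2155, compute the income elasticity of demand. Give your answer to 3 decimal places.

At P = 34.5, Y = 2155: Q = 77.590.
Holding P constant, ∂Q/∂Y = 0.048.
η_Y = (∂Q/∂Y)·(Y/Q) = 0.048 × (2155/77.590) = 1.333.

1.333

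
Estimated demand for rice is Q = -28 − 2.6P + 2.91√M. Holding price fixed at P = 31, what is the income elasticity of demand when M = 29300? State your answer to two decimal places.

0.64

At P = 31, M = 29300: Q = 389.512.
Holding P constant, ∂Q/∂M = 2.91/(2√M) = 0.0085002.
η_M = (∂Q/∂M)·(M/Q) = 0.0085002 × (29300/389.512) = 0.64.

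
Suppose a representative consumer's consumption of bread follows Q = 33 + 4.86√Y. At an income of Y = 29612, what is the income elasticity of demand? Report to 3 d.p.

At Y = 29612: Q = 869.315.
dQ/dY = 4.86/(2√Y) = 0.0141212 at this income.
η = (dQ/dY)·(Y/Q) = 0.0141212 × (29612/869.315) = 0.481.

0.481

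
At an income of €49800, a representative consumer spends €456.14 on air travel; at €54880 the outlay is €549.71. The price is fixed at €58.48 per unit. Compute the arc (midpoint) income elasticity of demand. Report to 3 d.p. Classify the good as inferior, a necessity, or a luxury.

1.917 (luxury)

With a constant price, Q₁ = 456.14/58.48 = 7.800 and Q₂ = 549.71/58.48 = 9.400 (equivalently, work directly with expenditure since P cancels).
Midpoint %ΔQ = (549.71 − 456.14)/502.93 = 0.18605; midpoint %ΔI = (54880 − 49800)/52340 = 0.09706.
η = 0.18605 / 0.09706 = 1.917.
η > 1 ⇒ luxury.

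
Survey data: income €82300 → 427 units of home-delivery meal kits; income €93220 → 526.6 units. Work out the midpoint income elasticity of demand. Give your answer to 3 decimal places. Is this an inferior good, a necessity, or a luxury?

ΔQ = 526.6 − 427 = 99.6; midpoint Q̄ = (427 + 526.6)/2 = 476.8.
ΔI = 93220 − 82300 = 10920; midpoint Ī = (82300 + 93220)/2 = 87760.
η = (ΔQ/Q̄) ÷ (ΔI/Ī) = (99.6/476.8) ÷ (10920/87760) = 1.679.
η > 1 ⇒ luxury.

1.679 (luxury)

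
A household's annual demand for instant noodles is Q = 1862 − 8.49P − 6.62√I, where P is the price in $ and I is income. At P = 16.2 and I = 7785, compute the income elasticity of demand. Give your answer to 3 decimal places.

At P = 16.2, I = 7785: Q = 1140.362.
Holding P constant, ∂Q/∂I = -6.62/(2√I) = -0.0375145.
η_I = (∂Q/∂I)·(I/Q) = -0.0375145 × (7785/1140.362) = -0.256.

-0.256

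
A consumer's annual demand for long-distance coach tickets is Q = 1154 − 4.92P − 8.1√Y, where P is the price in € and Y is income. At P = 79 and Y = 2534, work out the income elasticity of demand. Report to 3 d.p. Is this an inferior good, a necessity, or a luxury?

-0.570 (inferior good)

At P = 79, Y = 2534: Q = 357.575.
Holding P constant, ∂Q/∂Y = -8.1/(2√Y) = -0.0804548.
η_Y = (∂Q/∂Y)·(Y/Q) = -0.0804548 × (2534/357.575) = -0.570.
Since η < 0, this is an inferior good.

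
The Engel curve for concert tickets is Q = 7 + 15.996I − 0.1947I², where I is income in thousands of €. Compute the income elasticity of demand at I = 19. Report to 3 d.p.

At I = 19: Q = 240.6373.
dQ/dI = 15.996 − 0.3894I = 8.59740.
η = (dQ/dI)·(I/Q) = 8.59740 × (19/240.6373) = 0.679.

0.679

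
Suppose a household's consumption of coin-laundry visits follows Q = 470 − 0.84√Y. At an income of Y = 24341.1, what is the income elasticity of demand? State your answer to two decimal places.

At Y = 24341.1: Q = 338.946.
dQ/dY = -0.84/(2√Y) = -0.00269203 at this income.
η = (dQ/dY)·(Y/Q) = -0.00269203 × (24341.1/338.946) = -0.19.

-0.19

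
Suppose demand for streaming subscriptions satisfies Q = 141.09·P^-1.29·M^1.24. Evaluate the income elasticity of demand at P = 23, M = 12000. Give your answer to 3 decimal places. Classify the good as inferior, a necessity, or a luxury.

1.240 (luxury)

For a multiplicative demand Q = A·P^α·M^β, the income elasticity is β everywhere.
Here β = 1.24, so η = 1.240.
Since η > 1, this is a luxury.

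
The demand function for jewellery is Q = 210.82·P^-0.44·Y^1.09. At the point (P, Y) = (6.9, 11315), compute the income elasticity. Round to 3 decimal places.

For a multiplicative demand Q = A·P^α·Y^β, the income elasticity is β everywhere.
Here β = 1.09, so η = 1.090.

1.090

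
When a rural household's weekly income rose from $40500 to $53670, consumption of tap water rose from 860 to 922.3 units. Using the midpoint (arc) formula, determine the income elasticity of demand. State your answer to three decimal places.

0.250

ΔQ = 922.3 − 860 = 62.3; midpoint Q̄ = (860 + 922.3)/2 = 891.15.
ΔI = 53670 − 40500 = 13170; midpoint Ī = (40500 + 53670)/2 = 47085.
η = (ΔQ/Q̄) ÷ (ΔI/Ī) = (62.3/891.15) ÷ (13170/47085) = 0.250.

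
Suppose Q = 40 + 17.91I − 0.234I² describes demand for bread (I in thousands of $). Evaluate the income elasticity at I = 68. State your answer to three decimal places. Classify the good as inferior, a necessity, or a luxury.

At I = 68: Q = 175.8640.
dQ/dI = 17.91 − 0.468I = -13.91400.
η = (dQ/dI)·(I/Q) = -13.91400 × (68/175.8640) = -5.380.
η < 0 ⇒ inferior good.

-5.380 (inferior good)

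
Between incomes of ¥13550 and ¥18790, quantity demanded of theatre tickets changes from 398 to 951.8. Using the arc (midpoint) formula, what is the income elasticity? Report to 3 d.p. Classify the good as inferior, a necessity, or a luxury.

ΔQ = 951.8 − 398 = 553.8; midpoint Q̄ = (398 + 951.8)/2 = 674.9.
ΔI = 18790 − 13550 = 5240; midpoint Ī = (13550 + 18790)/2 = 16170.
η = (ΔQ/Q̄) ÷ (ΔI/Ī) = (553.8/674.9) ÷ (5240/16170) = 2.532.
η > 1 ⇒ luxury.

2.532 (luxury)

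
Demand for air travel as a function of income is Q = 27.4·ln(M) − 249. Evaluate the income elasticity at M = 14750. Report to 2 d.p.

At M = 14750: Q = 14.013.
dQ/dM = 27.4/M = 0.00185763 at this income.
η = (dQ/dM)·(M/Q) = 0.00185763 × (14750/14.013) = 1.96.

1.96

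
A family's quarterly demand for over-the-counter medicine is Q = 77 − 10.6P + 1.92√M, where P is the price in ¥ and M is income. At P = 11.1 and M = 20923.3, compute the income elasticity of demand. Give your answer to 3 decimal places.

At P = 11.1, M = 20923.3: Q = 237.066.
Holding P constant, ∂Q/∂M = 1.92/(2√M) = 0.00663676.
η_M = (∂Q/∂M)·(M/Q) = 0.00663676 × (20923.3/237.066) = 0.586.

0.586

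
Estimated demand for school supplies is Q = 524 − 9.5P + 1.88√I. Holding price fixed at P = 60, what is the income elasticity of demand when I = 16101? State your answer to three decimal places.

0.619

At P = 60, I = 16101: Q = 192.553.
Holding P constant, ∂Q/∂I = 1.88/(2√I) = 0.00740801.
η_I = (∂Q/∂I)·(I/Q) = 0.00740801 × (16101/192.553) = 0.619.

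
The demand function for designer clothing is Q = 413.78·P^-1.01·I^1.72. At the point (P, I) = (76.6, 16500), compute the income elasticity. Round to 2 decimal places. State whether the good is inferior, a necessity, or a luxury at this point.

1.72 (luxury)

For a multiplicative demand Q = A·P^α·I^β, the income elasticity is β everywhere.
Here β = 1.72, so η = 1.72.
Since η > 1, this is a luxury.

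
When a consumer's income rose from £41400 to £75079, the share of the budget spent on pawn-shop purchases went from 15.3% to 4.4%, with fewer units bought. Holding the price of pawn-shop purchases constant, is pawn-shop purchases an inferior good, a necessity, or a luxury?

Quantity demanded falls as income rises, so η < 0.

inferior good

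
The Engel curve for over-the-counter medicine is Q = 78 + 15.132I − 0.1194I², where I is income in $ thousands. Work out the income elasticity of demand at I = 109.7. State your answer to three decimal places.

At I = 109.7: Q = 301.1101.
dQ/dI = 15.132 − 0.2388I = -11.06436.
η = (dQ/dI)·(I/Q) = -11.06436 × (109.7/301.1101) = -4.031.

-4.031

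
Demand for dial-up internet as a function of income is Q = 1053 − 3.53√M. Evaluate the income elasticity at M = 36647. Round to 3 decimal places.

-0.896

At M = 36647: Q = 377.238.
dQ/dM = -3.53/(2√M) = -0.00921988 at this income.
η = (dQ/dM)·(M/Q) = -0.00921988 × (36647/377.238) = -0.896.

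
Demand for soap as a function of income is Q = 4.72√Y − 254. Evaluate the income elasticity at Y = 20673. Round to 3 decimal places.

0.799

At Y = 20673: Q = 424.647.
dQ/dY = 4.72/(2√Y) = 0.0164138 at this income.
η = (dQ/dY)·(Y/Q) = 0.0164138 × (20673/424.647) = 0.799.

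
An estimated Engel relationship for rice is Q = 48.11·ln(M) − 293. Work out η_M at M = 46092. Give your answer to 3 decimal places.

0.215

At M = 46092: Q = 223.624.
dQ/dM = 48.11/M = 0.00104378 at this income.
η = (dQ/dM)·(M/Q) = 0.00104378 × (46092/223.624) = 0.215.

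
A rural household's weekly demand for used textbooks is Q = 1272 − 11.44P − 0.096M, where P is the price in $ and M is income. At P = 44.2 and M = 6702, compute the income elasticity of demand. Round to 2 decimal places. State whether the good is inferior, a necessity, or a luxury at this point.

-5.23 (inferior good)

At P = 44.2, M = 6702: Q = 122.960.
Holding P constant, ∂Q/∂M = −0.096.
η_M = (∂Q/∂M)·(M/Q) = -0.096 × (6702/122.960) = -5.23.
Since η < 0, this is an inferior good.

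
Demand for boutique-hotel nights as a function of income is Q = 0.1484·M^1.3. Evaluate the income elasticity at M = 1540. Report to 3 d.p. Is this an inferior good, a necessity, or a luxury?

1.300 (luxury)

For Q = A·M^β the income elasticity is constant and equal to β.
Here β = 1.3, so η = 1.300.
Since η > 1, the good is a luxury.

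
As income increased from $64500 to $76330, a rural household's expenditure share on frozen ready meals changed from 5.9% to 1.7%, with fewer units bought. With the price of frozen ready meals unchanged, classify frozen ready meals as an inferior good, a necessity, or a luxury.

Quantity demanded falls as income rises, so η < 0.

inferior good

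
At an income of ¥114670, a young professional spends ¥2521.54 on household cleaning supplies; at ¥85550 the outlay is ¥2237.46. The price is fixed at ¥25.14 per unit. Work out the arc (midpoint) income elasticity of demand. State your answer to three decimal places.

With a constant price, Q₁ = 2521.54/25.14 = 100.300 and Q₂ = 2237.46/25.14 = 89.000 (equivalently, work directly with expenditure since P cancels).
Midpoint %ΔQ = (2237.46 − 2521.54)/2379.50 = -0.11939; midpoint %ΔI = (85550 − 114670)/100110 = -0.29088.
η = -0.11939 / -0.29088 = 0.410.

0.410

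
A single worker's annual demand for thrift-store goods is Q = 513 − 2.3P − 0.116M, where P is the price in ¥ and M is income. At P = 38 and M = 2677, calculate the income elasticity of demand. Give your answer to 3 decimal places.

At P = 38, M = 2677: Q = 115.068.
Holding P constant, ∂Q/∂M = −0.116.
η_M = (∂Q/∂M)·(M/Q) = -0.116 × (2677/115.068) = -2.699.

-2.699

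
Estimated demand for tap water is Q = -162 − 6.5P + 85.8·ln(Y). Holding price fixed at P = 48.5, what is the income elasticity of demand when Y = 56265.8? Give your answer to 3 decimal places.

At P = 48.5, Y = 56265.8: Q = 461.217.
Holding P constant, ∂Q/∂Y = 85.8/Y = 0.00152491.
η_Y = (∂Q/∂Y)·(Y/Q) = 0.00152491 × (56265.8/461.217) = 0.186.

0.186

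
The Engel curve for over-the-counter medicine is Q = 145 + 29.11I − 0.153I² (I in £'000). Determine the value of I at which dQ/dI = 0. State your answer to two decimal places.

95.13

dQ/dI = 29.11 − 0.306I.
The good is inferior where dQ/dI < 0. Setting dQ/dI = 0 gives I = 29.11 / 0.306 = 95.13.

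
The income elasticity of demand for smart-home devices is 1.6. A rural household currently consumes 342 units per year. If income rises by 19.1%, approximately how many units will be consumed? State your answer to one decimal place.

446.5

%ΔQ ≈ η × %ΔI = 1.6 × 19.1% = 30.56%.
New Q ≈ 342 × (1 + 0.3056) = 446.5.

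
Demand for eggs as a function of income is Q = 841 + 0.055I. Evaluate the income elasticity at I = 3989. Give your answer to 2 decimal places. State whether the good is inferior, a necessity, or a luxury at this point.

0.21 (necessity)

At I = 3989: Q = 1060.395.
dQ/dI = 0.055.
η = (dQ/dI)·(I/Q) = 0.055 × (3989/1060.395) = 0.21.
Since 0 < η < 1, the good is a necessity.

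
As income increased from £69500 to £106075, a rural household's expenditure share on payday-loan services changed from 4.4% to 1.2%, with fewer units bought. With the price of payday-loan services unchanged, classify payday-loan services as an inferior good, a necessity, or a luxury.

inferior good

Quantity demanded falls as income rises, so η < 0.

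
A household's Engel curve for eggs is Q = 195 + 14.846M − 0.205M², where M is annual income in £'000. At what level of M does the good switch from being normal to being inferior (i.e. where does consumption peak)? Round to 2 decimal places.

36.21

dQ/dM = 14.846 − 0.41M.
The good is inferior where dQ/dM < 0. Setting dQ/dM = 0 gives M = 14.846 / 0.41 = 36.21.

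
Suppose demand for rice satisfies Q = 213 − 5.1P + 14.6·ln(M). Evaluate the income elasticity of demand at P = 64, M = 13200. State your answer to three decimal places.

At P = 64, M = 13200: Q = 25.124.
Holding P constant, ∂Q/∂M = 14.6/M = 0.00110606.
η_M = (∂Q/∂M)·(M/Q) = 0.00110606 × (13200/25.124) = 0.581.

0.581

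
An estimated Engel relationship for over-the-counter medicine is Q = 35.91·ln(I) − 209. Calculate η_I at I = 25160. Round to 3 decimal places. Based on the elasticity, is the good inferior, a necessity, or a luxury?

0.232 (necessity)

At I = 25160: Q = 154.876.
dQ/dI = 35.91/I = 0.00142727 at this income.
η = (dQ/dI)·(I/Q) = 0.00142727 × (25160/154.876) = 0.232.
Since 0 < η < 1, the good is a necessity.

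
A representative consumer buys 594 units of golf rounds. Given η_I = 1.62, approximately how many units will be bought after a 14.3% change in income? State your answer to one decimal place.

%ΔQ ≈ η × %ΔI = 1.62 × 14.3% = 23.166%.
New Q ≈ 594 × (1 + 0.23166) = 731.6.

731.6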